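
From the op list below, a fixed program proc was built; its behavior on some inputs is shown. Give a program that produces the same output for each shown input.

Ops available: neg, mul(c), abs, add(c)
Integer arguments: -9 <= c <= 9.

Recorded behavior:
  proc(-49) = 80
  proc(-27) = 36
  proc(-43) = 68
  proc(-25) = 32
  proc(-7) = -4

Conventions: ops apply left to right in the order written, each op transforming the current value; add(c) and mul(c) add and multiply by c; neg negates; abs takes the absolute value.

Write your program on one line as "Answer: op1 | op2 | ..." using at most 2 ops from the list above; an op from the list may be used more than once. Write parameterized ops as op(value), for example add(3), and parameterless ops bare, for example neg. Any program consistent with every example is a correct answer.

add(9) | mul(-2)

Check, running the answer program on each example:
  -49 -> -40 -> 80
  -27 -> -18 -> 36
  -43 -> -34 -> 68
  -25 -> -16 -> 32
  -7 -> 2 -> -4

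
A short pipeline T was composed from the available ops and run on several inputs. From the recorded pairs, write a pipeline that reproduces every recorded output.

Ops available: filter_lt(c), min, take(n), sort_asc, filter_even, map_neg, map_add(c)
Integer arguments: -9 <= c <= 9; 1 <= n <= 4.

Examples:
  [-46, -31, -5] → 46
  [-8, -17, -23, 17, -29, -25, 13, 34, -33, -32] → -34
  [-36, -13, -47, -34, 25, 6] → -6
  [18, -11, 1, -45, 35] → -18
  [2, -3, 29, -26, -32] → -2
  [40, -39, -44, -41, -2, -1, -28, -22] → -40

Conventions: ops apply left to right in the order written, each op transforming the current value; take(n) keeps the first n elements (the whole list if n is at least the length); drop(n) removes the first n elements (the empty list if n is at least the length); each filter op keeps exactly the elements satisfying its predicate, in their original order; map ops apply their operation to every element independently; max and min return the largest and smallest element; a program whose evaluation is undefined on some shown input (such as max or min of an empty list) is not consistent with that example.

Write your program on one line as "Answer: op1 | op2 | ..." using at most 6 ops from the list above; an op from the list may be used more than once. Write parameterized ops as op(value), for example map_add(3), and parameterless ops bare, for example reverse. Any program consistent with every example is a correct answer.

map_neg | filter_even | take(4) | sort_asc | min

Check, running the answer program on each example:
  [-46, -31, -5] -> [46, 31, 5] -> [46] -> [46] -> [46] -> 46
  [-8, -17, -23, 17, -29, -25, 13, 34, -33, -32] -> [8, 17, 23, -17, 29, 25, -13, -34, 33, 32] -> [8, -34, 32] -> [8, -34, 32] -> [-34, 8, 32] -> -34
  [-36, -13, -47, -34, 25, 6] -> [36, 13, 47, 34, -25, -6] -> [36, 34, -6] -> [36, 34, -6] -> [-6, 34, 36] -> -6
  [18, -11, 1, -45, 35] -> [-18, 11, -1, 45, -35] -> [-18] -> [-18] -> [-18] -> -18
  [2, -3, 29, -26, -32] -> [-2, 3, -29, 26, 32] -> [-2, 26, 32] -> [-2, 26, 32] -> [-2, 26, 32] -> -2
  [40, -39, -44, -41, -2, -1, -28, -22] -> [-40, 39, 44, 41, 2, 1, 28, 22] -> [-40, 44, 2, 28, 22] -> [-40, 44, 2, 28] -> [-40, 2, 28, 44] -> -40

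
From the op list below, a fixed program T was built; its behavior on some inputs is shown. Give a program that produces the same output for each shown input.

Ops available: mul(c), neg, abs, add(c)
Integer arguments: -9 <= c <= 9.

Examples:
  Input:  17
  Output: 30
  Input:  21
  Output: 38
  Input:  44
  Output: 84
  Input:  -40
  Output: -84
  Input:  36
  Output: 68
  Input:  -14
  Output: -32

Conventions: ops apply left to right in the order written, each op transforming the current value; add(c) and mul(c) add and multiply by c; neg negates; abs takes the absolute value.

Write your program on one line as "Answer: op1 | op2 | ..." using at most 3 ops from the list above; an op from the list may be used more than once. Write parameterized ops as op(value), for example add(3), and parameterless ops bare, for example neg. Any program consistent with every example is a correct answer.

mul(-2) | add(4) | neg

Check, running the answer program on each example:
  17 -> -34 -> -30 -> 30
  21 -> -42 -> -38 -> 38
  44 -> -88 -> -84 -> 84
  -40 -> 80 -> 84 -> -84
  36 -> -72 -> -68 -> 68
  -14 -> 28 -> 32 -> -32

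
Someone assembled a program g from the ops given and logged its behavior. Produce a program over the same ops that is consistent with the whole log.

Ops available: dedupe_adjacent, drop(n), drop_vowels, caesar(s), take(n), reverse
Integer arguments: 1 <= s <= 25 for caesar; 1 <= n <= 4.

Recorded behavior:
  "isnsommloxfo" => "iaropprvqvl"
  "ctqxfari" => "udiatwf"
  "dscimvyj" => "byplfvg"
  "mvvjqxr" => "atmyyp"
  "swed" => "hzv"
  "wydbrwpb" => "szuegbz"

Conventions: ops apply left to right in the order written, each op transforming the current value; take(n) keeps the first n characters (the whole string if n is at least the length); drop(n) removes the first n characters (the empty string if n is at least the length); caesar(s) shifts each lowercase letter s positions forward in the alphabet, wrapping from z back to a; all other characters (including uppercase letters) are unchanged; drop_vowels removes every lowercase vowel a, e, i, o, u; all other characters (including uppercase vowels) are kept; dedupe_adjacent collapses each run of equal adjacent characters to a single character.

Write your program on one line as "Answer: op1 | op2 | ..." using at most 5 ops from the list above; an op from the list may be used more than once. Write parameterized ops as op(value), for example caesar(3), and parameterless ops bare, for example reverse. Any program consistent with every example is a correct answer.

reverse | drop(1) | reverse | caesar(3) | reverse

Check, running the answer program on each example:
  "isnsommloxfo" -> "ofxolmmosnsi" -> "fxolmmosnsi" -> "isnsommloxf" -> "lvqvrpporai" -> "iaropprvqvl"
  "ctqxfari" -> "irafxqtc" -> "rafxqtc" -> "ctqxfar" -> "fwtaidu" -> "udiatwf"
  "dscimvyj" -> "jyvmicsd" -> "yvmicsd" -> "dscimvy" -> "gvflpyb" -> "byplfvg"
  "mvvjqxr" -> "rxqjvvm" -> "xqjvvm" -> "mvvjqx" -> "pyymta" -> "atmyyp"
  "swed" -> "dews" -> "ews" -> "swe" -> "vzh" -> "hzv"
  "wydbrwpb" -> "bpwrbdyw" -> "pwrbdyw" -> "wydbrwp" -> "zbgeuzs" -> "szuegbz"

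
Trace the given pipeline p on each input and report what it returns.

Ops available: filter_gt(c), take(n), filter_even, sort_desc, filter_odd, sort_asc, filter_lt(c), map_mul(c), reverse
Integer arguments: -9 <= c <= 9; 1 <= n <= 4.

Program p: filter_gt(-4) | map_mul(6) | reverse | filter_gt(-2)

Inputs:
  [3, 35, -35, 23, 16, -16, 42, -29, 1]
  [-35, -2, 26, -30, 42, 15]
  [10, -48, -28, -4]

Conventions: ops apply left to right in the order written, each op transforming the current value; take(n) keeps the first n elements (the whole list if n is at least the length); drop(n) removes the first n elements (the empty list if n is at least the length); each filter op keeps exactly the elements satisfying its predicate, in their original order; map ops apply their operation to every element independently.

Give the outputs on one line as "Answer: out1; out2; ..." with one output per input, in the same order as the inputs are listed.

Execution, op by op:
  [3, 35, -35, 23, 16, -16, 42, -29, 1] -> [3, 35, 23, 16, 42, 1] -> [18, 210, 138, 96, 252, 6] -> [6, 252, 96, 138, 210, 18] -> [6, 252, 96, 138, 210, 18]
  [-35, -2, 26, -30, 42, 15] -> [-2, 26, 42, 15] -> [-12, 156, 252, 90] -> [90, 252, 156, -12] -> [90, 252, 156]
  [10, -48, -28, -4] -> [10] -> [60] -> [60] -> [60]

[6, 252, 96, 138, 210, 18]; [90, 252, 156]; [60]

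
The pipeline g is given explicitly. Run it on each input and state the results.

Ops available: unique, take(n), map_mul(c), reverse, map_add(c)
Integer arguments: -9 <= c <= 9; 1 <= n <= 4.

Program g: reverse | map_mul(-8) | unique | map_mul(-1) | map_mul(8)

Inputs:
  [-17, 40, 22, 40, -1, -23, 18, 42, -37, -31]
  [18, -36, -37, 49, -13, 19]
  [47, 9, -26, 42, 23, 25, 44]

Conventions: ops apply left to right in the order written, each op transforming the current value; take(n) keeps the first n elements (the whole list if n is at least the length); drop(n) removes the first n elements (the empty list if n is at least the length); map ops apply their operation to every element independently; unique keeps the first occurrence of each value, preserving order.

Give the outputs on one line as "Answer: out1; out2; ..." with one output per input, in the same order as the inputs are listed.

[-1984, -2368, 2688, 1152, -1472, -64, 2560, 1408, -1088]; [1216, -832, 3136, -2368, -2304, 1152]; [2816, 1600, 1472, 2688, -1664, 576, 3008]

Execution, op by op:
  [-17, 40, 22, 40, -1, -23, 18, 42, -37, -31] -> [-31, -37, 42, 18, -23, -1, 40, 22, 40, -17] -> [248, 296, -336, -144, 184, 8, -320, -176, -320, 136] -> [248, 296, -336, -144, 184, 8, -320, -176, 136] -> [-248, -296, 336, 144, -184, -8, 320, 176, -136] -> [-1984, -2368, 2688, 1152, -1472, -64, 2560, 1408, -1088]
  [18, -36, -37, 49, -13, 19] -> [19, -13, 49, -37, -36, 18] -> [-152, 104, -392, 296, 288, -144] -> [-152, 104, -392, 296, 288, -144] -> [152, -104, 392, -296, -288, 144] -> [1216, -832, 3136, -2368, -2304, 1152]
  [47, 9, -26, 42, 23, 25, 44] -> [44, 25, 23, 42, -26, 9, 47] -> [-352, -200, -184, -336, 208, -72, -376] -> [-352, -200, -184, -336, 208, -72, -376] -> [352, 200, 184, 336, -208, 72, 376] -> [2816, 1600, 1472, 2688, -1664, 576, 3008]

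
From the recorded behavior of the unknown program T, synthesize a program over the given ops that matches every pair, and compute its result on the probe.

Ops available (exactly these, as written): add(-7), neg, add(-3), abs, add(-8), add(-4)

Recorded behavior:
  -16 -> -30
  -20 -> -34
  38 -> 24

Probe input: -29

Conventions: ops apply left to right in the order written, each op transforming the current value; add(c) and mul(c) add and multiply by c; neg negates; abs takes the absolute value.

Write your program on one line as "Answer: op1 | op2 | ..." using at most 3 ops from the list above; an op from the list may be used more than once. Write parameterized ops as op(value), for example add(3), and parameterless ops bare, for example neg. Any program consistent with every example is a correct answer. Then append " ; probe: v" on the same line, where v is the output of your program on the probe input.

add(-3) | add(-4) | add(-7) ; probe: -43

Check, running the answer program on each example:
  -16 -> -19 -> -23 -> -30
  -20 -> -23 -> -27 -> -34
  38 -> 35 -> 31 -> 24
  probe: -29 -> -32 -> -36 -> -43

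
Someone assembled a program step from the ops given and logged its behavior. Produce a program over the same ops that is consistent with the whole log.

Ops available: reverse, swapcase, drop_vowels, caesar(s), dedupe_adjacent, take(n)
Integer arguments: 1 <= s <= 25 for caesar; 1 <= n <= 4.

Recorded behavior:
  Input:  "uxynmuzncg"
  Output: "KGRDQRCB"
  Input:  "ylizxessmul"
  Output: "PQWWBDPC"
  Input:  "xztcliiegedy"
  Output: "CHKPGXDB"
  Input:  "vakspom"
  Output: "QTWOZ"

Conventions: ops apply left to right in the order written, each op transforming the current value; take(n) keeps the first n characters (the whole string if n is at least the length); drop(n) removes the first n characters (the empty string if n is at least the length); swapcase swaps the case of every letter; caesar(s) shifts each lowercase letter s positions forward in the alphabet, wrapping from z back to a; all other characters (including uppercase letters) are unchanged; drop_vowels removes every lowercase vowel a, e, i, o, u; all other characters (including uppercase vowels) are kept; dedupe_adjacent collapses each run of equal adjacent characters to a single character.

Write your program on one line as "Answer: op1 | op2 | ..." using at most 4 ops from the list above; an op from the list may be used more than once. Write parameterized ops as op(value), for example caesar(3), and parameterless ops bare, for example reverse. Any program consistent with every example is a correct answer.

drop_vowels | caesar(4) | reverse | swapcase

Check, running the answer program on each example:
  "uxynmuzncg" -> "xynmzncg" -> "bcrqdrgk" -> "kgrdqrcb" -> "KGRDQRCB"
  "ylizxessmul" -> "ylzxssml" -> "cpdbwwqp" -> "pqwwbdpc" -> "PQWWBDPC"
  "xztcliiegedy" -> "xztclgdy" -> "bdxgpkhc" -> "chkpgxdb" -> "CHKPGXDB"
  "vakspom" -> "vkspm" -> "zowtq" -> "qtwoz" -> "QTWOZ"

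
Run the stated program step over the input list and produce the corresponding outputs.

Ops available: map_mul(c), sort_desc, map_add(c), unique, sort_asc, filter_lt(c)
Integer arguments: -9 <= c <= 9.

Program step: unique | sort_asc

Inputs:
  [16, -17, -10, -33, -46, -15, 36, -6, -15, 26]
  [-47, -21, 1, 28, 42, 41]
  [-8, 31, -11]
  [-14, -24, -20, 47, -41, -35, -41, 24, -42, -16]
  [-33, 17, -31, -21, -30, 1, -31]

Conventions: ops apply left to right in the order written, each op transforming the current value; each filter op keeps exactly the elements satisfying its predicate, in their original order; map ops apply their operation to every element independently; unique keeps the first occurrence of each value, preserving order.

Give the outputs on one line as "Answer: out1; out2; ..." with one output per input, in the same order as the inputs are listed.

Execution, op by op:
  [16, -17, -10, -33, -46, -15, 36, -6, -15, 26] -> [16, -17, -10, -33, -46, -15, 36, -6, 26] -> [-46, -33, -17, -15, -10, -6, 16, 26, 36]
  [-47, -21, 1, 28, 42, 41] -> [-47, -21, 1, 28, 42, 41] -> [-47, -21, 1, 28, 41, 42]
  [-8, 31, -11] -> [-8, 31, -11] -> [-11, -8, 31]
  [-14, -24, -20, 47, -41, -35, -41, 24, -42, -16] -> [-14, -24, -20, 47, -41, -35, 24, -42, -16] -> [-42, -41, -35, -24, -20, -16, -14, 24, 47]
  [-33, 17, -31, -21, -30, 1, -31] -> [-33, 17, -31, -21, -30, 1] -> [-33, -31, -30, -21, 1, 17]

[-46, -33, -17, -15, -10, -6, 16, 26, 36]; [-47, -21, 1, 28, 41, 42]; [-11, -8, 31]; [-42, -41, -35, -24, -20, -16, -14, 24, 47]; [-33, -31, -30, -21, 1, 17]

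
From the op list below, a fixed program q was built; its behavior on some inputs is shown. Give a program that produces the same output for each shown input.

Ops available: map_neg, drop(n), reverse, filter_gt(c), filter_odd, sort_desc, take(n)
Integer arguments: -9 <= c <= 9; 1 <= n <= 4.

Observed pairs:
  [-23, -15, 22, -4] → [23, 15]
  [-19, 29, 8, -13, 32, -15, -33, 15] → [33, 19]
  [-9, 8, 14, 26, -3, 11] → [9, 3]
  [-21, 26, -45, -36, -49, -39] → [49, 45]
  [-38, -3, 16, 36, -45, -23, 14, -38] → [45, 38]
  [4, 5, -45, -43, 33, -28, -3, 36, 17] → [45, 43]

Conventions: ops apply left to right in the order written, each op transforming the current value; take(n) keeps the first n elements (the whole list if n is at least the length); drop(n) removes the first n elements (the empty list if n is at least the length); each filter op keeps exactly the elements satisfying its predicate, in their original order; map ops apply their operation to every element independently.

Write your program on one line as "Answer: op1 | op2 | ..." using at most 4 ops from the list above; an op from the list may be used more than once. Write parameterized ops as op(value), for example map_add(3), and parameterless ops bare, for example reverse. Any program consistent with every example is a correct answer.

map_neg | sort_desc | take(2)

Check, running the answer program on each example:
  [-23, -15, 22, -4] -> [23, 15, -22, 4] -> [23, 15, 4, -22] -> [23, 15]
  [-19, 29, 8, -13, 32, -15, -33, 15] -> [19, -29, -8, 13, -32, 15, 33, -15] -> [33, 19, 15, 13, -8, -15, -29, -32] -> [33, 19]
  [-9, 8, 14, 26, -3, 11] -> [9, -8, -14, -26, 3, -11] -> [9, 3, -8, -11, -14, -26] -> [9, 3]
  [-21, 26, -45, -36, -49, -39] -> [21, -26, 45, 36, 49, 39] -> [49, 45, 39, 36, 21, -26] -> [49, 45]
  [-38, -3, 16, 36, -45, -23, 14, -38] -> [38, 3, -16, -36, 45, 23, -14, 38] -> [45, 38, 38, 23, 3, -14, -16, -36] -> [45, 38]
  [4, 5, -45, -43, 33, -28, -3, 36, 17] -> [-4, -5, 45, 43, -33, 28, 3, -36, -17] -> [45, 43, 28, 3, -4, -5, -17, -33, -36] -> [45, 43]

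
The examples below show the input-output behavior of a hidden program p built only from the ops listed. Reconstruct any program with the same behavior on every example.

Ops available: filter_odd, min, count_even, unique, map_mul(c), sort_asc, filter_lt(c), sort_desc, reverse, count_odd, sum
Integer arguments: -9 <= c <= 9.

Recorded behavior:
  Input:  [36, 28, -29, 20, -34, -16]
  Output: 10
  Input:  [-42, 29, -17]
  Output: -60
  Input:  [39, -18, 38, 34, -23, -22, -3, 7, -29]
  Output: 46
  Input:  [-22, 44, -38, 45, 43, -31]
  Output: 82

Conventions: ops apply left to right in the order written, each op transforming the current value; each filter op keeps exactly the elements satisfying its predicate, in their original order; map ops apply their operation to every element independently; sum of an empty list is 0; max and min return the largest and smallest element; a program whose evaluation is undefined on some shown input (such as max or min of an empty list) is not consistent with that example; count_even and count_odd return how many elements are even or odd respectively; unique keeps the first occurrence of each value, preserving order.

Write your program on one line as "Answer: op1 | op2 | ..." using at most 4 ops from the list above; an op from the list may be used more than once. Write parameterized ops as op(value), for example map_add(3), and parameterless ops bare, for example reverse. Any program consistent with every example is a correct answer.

map_mul(2) | sort_asc | sum

Check, running the answer program on each example:
  [36, 28, -29, 20, -34, -16] -> [72, 56, -58, 40, -68, -32] -> [-68, -58, -32, 40, 56, 72] -> 10
  [-42, 29, -17] -> [-84, 58, -34] -> [-84, -34, 58] -> -60
  [39, -18, 38, 34, -23, -22, -3, 7, -29] -> [78, -36, 76, 68, -46, -44, -6, 14, -58] -> [-58, -46, -44, -36, -6, 14, 68, 76, 78] -> 46
  [-22, 44, -38, 45, 43, -31] -> [-44, 88, -76, 90, 86, -62] -> [-76, -62, -44, 86, 88, 90] -> 82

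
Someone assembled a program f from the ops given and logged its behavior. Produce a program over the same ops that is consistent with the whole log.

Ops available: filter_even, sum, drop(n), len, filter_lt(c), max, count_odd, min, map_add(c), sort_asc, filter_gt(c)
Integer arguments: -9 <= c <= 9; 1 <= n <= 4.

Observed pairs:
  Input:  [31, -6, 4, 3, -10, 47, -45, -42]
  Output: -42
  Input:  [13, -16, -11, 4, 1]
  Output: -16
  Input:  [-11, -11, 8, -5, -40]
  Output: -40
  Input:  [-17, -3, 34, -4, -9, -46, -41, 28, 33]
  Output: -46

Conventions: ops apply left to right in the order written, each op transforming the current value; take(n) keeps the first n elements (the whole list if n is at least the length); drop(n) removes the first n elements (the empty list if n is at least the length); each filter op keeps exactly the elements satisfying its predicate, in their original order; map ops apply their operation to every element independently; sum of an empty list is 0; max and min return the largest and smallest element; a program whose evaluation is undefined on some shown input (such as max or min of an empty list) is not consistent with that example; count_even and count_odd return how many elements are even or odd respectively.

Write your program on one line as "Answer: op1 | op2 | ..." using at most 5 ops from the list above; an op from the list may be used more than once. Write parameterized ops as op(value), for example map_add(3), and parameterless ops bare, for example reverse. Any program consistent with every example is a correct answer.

sort_asc | filter_lt(3) | filter_even | min

Check, running the answer program on each example:
  [31, -6, 4, 3, -10, 47, -45, -42] -> [-45, -42, -10, -6, 3, 4, 31, 47] -> [-45, -42, -10, -6] -> [-42, -10, -6] -> -42
  [13, -16, -11, 4, 1] -> [-16, -11, 1, 4, 13] -> [-16, -11, 1] -> [-16] -> -16
  [-11, -11, 8, -5, -40] -> [-40, -11, -11, -5, 8] -> [-40, -11, -11, -5] -> [-40] -> -40
  [-17, -3, 34, -4, -9, -46, -41, 28, 33] -> [-46, -41, -17, -9, -4, -3, 28, 33, 34] -> [-46, -41, -17, -9, -4, -3] -> [-46, -4] -> -46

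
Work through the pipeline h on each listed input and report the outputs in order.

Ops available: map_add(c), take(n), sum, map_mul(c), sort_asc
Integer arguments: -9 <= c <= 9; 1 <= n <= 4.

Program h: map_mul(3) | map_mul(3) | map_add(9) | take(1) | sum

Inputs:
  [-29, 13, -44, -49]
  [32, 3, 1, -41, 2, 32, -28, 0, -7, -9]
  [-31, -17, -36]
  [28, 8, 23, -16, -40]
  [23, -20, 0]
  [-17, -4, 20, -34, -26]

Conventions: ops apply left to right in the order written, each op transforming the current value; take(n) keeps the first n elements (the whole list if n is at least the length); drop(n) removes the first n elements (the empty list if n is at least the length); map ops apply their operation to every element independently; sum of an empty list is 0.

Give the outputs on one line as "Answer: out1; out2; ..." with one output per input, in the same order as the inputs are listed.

Execution, op by op:
  [-29, 13, -44, -49] -> [-87, 39, -132, -147] -> [-261, 117, -396, -441] -> [-252, 126, -387, -432] -> [-252] -> -252
  [32, 3, 1, -41, 2, 32, -28, 0, -7, -9] -> [96, 9, 3, -123, 6, 96, -84, 0, -21, -27] -> [288, 27, 9, -369, 18, 288, -252, 0, -63, -81] -> [297, 36, 18, -360, 27, 297, -243, 9, -54, -72] -> [297] -> 297
  [-31, -17, -36] -> [-93, -51, -108] -> [-279, -153, -324] -> [-270, -144, -315] -> [-270] -> -270
  [28, 8, 23, -16, -40] -> [84, 24, 69, -48, -120] -> [252, 72, 207, -144, -360] -> [261, 81, 216, -135, -351] -> [261] -> 261
  [23, -20, 0] -> [69, -60, 0] -> [207, -180, 0] -> [216, -171, 9] -> [216] -> 216
  [-17, -4, 20, -34, -26] -> [-51, -12, 60, -102, -78] -> [-153, -36, 180, -306, -234] -> [-144, -27, 189, -297, -225] -> [-144] -> -144

-252; 297; -270; 261; 216; -144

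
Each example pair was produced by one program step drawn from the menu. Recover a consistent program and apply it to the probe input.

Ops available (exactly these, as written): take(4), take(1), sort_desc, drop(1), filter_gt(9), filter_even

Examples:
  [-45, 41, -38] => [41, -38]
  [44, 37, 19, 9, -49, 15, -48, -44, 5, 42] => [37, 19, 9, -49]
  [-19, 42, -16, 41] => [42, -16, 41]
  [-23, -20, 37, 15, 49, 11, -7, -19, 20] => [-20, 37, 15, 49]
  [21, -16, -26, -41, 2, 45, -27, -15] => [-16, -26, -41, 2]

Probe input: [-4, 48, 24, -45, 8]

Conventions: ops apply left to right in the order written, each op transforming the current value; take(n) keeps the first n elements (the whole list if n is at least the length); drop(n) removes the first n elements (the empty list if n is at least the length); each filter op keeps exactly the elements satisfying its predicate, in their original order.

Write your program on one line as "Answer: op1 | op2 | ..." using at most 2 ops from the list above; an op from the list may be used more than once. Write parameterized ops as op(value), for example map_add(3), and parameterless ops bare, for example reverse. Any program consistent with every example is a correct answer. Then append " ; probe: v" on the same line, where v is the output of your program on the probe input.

drop(1) | take(4) ; probe: [48, 24, -45, 8]

Check, running the answer program on each example:
  [-45, 41, -38] -> [41, -38] -> [41, -38]
  [44, 37, 19, 9, -49, 15, -48, -44, 5, 42] -> [37, 19, 9, -49, 15, -48, -44, 5, 42] -> [37, 19, 9, -49]
  [-19, 42, -16, 41] -> [42, -16, 41] -> [42, -16, 41]
  [-23, -20, 37, 15, 49, 11, -7, -19, 20] -> [-20, 37, 15, 49, 11, -7, -19, 20] -> [-20, 37, 15, 49]
  [21, -16, -26, -41, 2, 45, -27, -15] -> [-16, -26, -41, 2, 45, -27, -15] -> [-16, -26, -41, 2]
  probe: [-4, 48, 24, -45, 8] -> [48, 24, -45, 8] -> [48, 24, -45, 8]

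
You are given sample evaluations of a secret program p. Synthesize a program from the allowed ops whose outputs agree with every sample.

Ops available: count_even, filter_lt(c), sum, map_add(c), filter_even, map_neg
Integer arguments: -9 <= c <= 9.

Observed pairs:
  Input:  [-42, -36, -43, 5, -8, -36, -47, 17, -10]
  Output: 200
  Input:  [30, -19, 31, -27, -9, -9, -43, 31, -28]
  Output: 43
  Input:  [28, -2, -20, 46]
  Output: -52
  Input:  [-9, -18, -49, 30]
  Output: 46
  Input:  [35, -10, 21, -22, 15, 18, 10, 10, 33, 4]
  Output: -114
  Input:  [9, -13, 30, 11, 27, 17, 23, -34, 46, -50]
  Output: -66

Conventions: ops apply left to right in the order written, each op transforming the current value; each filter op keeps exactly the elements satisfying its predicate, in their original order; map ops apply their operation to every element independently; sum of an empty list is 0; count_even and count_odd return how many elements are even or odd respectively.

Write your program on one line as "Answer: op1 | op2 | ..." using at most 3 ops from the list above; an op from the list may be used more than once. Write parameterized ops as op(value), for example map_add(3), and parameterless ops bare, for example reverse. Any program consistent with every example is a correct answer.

map_neg | sum

Check, running the answer program on each example:
  [-42, -36, -43, 5, -8, -36, -47, 17, -10] -> [42, 36, 43, -5, 8, 36, 47, -17, 10] -> 200
  [30, -19, 31, -27, -9, -9, -43, 31, -28] -> [-30, 19, -31, 27, 9, 9, 43, -31, 28] -> 43
  [28, -2, -20, 46] -> [-28, 2, 20, -46] -> -52
  [-9, -18, -49, 30] -> [9, 18, 49, -30] -> 46
  [35, -10, 21, -22, 15, 18, 10, 10, 33, 4] -> [-35, 10, -21, 22, -15, -18, -10, -10, -33, -4] -> -114
  [9, -13, 30, 11, 27, 17, 23, -34, 46, -50] -> [-9, 13, -30, -11, -27, -17, -23, 34, -46, 50] -> -66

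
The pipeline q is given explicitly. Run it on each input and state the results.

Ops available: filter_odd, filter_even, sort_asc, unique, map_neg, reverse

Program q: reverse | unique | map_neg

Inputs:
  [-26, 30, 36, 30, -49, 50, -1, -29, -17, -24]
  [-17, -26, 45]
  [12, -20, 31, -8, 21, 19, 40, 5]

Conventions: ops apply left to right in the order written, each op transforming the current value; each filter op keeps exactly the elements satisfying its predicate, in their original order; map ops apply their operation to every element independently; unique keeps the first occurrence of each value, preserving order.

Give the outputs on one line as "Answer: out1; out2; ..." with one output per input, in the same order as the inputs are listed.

[24, 17, 29, 1, -50, 49, -30, -36, 26]; [-45, 26, 17]; [-5, -40, -19, -21, 8, -31, 20, -12]

Execution, op by op:
  [-26, 30, 36, 30, -49, 50, -1, -29, -17, -24] -> [-24, -17, -29, -1, 50, -49, 30, 36, 30, -26] -> [-24, -17, -29, -1, 50, -49, 30, 36, -26] -> [24, 17, 29, 1, -50, 49, -30, -36, 26]
  [-17, -26, 45] -> [45, -26, -17] -> [45, -26, -17] -> [-45, 26, 17]
  [12, -20, 31, -8, 21, 19, 40, 5] -> [5, 40, 19, 21, -8, 31, -20, 12] -> [5, 40, 19, 21, -8, 31, -20, 12] -> [-5, -40, -19, -21, 8, -31, 20, -12]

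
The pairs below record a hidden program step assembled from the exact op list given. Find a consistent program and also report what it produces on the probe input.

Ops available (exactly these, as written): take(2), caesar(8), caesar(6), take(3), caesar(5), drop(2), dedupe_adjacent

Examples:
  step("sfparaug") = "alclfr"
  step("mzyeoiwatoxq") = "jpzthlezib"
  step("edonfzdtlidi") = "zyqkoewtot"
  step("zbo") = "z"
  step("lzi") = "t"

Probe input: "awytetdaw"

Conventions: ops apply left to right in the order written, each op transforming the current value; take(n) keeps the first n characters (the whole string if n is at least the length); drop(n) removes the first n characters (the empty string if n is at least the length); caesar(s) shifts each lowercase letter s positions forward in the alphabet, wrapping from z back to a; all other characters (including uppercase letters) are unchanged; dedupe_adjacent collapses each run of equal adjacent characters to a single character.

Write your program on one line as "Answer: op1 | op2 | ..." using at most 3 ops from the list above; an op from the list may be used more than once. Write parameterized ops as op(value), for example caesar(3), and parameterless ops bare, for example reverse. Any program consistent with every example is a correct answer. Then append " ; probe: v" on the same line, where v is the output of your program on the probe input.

caesar(6) | caesar(5) | drop(2) ; probe: "jepeolh"

Check, running the answer program on each example:
  "sfparaug" -> "ylvgxgam" -> "dqalclfr" -> "alclfr"
  "mzyeoiwatoxq" -> "sfekuocgzudw" -> "xkjpzthlezib" -> "jpzthlezib"
  "edonfzdtlidi" -> "kjutlfjzrojo" -> "pozyqkoewtot" -> "zyqkoewtot"
  "zbo" -> "fhu" -> "kmz" -> "z"
  "lzi" -> "rfo" -> "wkt" -> "t"
  probe: "awytetdaw" -> "gcezkzjgc" -> "lhjepeolh" -> "jepeolh"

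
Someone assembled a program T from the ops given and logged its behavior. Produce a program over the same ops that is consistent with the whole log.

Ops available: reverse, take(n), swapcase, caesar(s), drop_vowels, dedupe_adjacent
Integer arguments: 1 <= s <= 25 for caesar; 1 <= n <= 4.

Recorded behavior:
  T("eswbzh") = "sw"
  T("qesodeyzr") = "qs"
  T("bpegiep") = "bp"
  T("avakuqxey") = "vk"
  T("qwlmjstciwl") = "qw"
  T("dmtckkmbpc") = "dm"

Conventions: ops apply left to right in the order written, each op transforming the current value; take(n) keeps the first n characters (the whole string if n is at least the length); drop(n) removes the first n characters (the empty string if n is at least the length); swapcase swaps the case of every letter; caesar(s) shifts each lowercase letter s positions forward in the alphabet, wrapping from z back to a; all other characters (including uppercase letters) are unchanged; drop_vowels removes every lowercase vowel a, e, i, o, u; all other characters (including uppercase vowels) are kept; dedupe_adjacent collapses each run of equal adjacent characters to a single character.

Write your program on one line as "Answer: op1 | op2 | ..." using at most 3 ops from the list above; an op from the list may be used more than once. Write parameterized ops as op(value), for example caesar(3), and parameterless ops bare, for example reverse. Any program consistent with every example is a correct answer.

drop_vowels | take(2)

Check, running the answer program on each example:
  "eswbzh" -> "swbzh" -> "sw"
  "qesodeyzr" -> "qsdyzr" -> "qs"
  "bpegiep" -> "bpgp" -> "bp"
  "avakuqxey" -> "vkqxy" -> "vk"
  "qwlmjstciwl" -> "qwlmjstcwl" -> "qw"
  "dmtckkmbpc" -> "dmtckkmbpc" -> "dm"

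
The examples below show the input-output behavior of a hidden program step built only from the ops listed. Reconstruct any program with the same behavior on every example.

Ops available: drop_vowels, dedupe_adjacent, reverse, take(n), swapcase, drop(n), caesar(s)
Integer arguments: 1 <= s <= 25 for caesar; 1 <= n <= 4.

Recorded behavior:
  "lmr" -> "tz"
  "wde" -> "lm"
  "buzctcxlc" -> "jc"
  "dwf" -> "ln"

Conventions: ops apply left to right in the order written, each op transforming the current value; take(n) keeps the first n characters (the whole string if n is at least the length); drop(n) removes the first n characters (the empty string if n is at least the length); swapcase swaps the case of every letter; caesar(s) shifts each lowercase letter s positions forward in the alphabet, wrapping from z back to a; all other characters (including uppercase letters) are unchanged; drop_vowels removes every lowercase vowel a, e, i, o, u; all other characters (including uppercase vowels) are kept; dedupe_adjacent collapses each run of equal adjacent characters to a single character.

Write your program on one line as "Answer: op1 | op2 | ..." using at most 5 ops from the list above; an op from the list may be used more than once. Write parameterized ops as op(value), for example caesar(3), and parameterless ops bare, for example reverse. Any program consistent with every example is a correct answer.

caesar(8) | take(4) | drop_vowels | take(2)

Check, running the answer program on each example:
  "lmr" -> "tuz" -> "tuz" -> "tz" -> "tz"
  "wde" -> "elm" -> "elm" -> "lm" -> "lm"
  "buzctcxlc" -> "jchkbkftk" -> "jchk" -> "jchk" -> "jc"
  "dwf" -> "len" -> "len" -> "ln" -> "ln"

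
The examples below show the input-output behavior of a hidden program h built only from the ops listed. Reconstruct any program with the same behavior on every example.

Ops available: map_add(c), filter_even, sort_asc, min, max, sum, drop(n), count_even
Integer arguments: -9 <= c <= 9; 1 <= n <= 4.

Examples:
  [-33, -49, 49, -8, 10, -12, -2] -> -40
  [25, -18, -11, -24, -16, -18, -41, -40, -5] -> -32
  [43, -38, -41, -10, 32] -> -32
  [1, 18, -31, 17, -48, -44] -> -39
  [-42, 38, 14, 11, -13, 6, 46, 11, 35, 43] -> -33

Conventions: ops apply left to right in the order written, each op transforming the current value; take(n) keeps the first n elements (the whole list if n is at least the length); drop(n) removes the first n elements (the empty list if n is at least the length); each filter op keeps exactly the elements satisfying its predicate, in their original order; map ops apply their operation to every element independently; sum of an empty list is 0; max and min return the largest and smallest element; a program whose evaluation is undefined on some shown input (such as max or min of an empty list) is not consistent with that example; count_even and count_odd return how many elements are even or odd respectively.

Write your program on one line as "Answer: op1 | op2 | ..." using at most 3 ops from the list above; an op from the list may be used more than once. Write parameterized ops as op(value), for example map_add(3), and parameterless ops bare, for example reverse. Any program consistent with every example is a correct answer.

map_add(9) | min

Check, running the answer program on each example:
  [-33, -49, 49, -8, 10, -12, -2] -> [-24, -40, 58, 1, 19, -3, 7] -> -40
  [25, -18, -11, -24, -16, -18, -41, -40, -5] -> [34, -9, -2, -15, -7, -9, -32, -31, 4] -> -32
  [43, -38, -41, -10, 32] -> [52, -29, -32, -1, 41] -> -32
  [1, 18, -31, 17, -48, -44] -> [10, 27, -22, 26, -39, -35] -> -39
  [-42, 38, 14, 11, -13, 6, 46, 11, 35, 43] -> [-33, 47, 23, 20, -4, 15, 55, 20, 44, 52] -> -33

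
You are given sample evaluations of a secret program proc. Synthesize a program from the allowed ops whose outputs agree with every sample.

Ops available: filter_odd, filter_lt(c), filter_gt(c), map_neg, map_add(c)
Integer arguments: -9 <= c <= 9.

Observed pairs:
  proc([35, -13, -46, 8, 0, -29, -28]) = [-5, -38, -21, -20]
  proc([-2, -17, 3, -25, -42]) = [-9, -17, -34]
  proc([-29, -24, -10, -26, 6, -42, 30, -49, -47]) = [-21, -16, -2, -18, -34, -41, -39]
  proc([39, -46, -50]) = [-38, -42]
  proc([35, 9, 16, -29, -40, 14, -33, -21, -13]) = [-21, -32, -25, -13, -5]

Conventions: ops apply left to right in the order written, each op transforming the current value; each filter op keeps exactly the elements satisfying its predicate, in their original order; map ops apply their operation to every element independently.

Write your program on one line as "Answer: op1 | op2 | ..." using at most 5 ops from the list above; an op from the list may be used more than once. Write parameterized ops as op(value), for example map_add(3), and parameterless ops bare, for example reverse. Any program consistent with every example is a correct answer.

map_add(2) | filter_lt(9) | map_add(6) | filter_lt(3)

Check, running the answer program on each example:
  [35, -13, -46, 8, 0, -29, -28] -> [37, -11, -44, 10, 2, -27, -26] -> [-11, -44, 2, -27, -26] -> [-5, -38, 8, -21, -20] -> [-5, -38, -21, -20]
  [-2, -17, 3, -25, -42] -> [0, -15, 5, -23, -40] -> [0, -15, 5, -23, -40] -> [6, -9, 11, -17, -34] -> [-9, -17, -34]
  [-29, -24, -10, -26, 6, -42, 30, -49, -47] -> [-27, -22, -8, -24, 8, -40, 32, -47, -45] -> [-27, -22, -8, -24, 8, -40, -47, -45] -> [-21, -16, -2, -18, 14, -34, -41, -39] -> [-21, -16, -2, -18, -34, -41, -39]
  [39, -46, -50] -> [41, -44, -48] -> [-44, -48] -> [-38, -42] -> [-38, -42]
  [35, 9, 16, -29, -40, 14, -33, -21, -13] -> [37, 11, 18, -27, -38, 16, -31, -19, -11] -> [-27, -38, -31, -19, -11] -> [-21, -32, -25, -13, -5] -> [-21, -32, -25, -13, -5]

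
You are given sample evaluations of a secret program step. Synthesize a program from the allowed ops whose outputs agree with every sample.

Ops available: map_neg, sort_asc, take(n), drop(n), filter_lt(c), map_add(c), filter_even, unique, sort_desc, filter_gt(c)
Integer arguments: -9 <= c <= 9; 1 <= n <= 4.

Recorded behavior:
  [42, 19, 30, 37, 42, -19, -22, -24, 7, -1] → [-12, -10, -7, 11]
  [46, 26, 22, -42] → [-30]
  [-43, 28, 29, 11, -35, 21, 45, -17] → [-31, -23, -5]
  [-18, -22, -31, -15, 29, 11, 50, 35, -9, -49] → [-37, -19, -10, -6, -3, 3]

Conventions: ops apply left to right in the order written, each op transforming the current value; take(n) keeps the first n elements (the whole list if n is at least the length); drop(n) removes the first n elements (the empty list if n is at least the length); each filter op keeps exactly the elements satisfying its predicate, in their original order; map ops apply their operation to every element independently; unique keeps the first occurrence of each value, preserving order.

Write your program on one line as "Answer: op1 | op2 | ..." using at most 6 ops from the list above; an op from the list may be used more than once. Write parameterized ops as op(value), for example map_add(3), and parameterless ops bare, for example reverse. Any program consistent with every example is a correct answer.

map_neg | map_add(-3) | filter_gt(-3) | map_add(-9) | map_neg | sort_asc

Check, running the answer program on each example:
  [42, 19, 30, 37, 42, -19, -22, -24, 7, -1] -> [-42, -19, -30, -37, -42, 19, 22, 24, -7, 1] -> [-45, -22, -33, -40, -45, 16, 19, 21, -10, -2] -> [16, 19, 21, -2] -> [7, 10, 12, -11] -> [-7, -10, -12, 11] -> [-12, -10, -7, 11]
  [46, 26, 22, -42] -> [-46, -26, -22, 42] -> [-49, -29, -25, 39] -> [39] -> [30] -> [-30] -> [-30]
  [-43, 28, 29, 11, -35, 21, 45, -17] -> [43, -28, -29, -11, 35, -21, -45, 17] -> [40, -31, -32, -14, 32, -24, -48, 14] -> [40, 32, 14] -> [31, 23, 5] -> [-31, -23, -5] -> [-31, -23, -5]
  [-18, -22, -31, -15, 29, 11, 50, 35, -9, -49] -> [18, 22, 31, 15, -29, -11, -50, -35, 9, 49] -> [15, 19, 28, 12, -32, -14, -53, -38, 6, 46] -> [15, 19, 28, 12, 6, 46] -> [6, 10, 19, 3, -3, 37] -> [-6, -10, -19, -3, 3, -37] -> [-37, -19, -10, -6, -3, 3]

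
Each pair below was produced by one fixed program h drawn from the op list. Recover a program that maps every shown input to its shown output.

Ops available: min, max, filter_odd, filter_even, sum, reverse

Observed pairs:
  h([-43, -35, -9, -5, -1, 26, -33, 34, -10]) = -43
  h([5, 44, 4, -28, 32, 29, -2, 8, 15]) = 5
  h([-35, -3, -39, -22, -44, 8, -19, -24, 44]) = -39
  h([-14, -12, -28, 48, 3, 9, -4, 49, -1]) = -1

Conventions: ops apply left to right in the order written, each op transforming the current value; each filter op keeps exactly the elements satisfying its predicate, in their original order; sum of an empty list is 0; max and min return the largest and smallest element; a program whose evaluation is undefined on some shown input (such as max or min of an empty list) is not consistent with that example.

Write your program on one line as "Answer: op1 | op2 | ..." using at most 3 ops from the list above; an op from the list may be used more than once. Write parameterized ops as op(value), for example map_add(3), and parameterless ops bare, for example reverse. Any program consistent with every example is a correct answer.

reverse | filter_odd | min

Check, running the answer program on each example:
  [-43, -35, -9, -5, -1, 26, -33, 34, -10] -> [-10, 34, -33, 26, -1, -5, -9, -35, -43] -> [-33, -1, -5, -9, -35, -43] -> -43
  [5, 44, 4, -28, 32, 29, -2, 8, 15] -> [15, 8, -2, 29, 32, -28, 4, 44, 5] -> [15, 29, 5] -> 5
  [-35, -3, -39, -22, -44, 8, -19, -24, 44] -> [44, -24, -19, 8, -44, -22, -39, -3, -35] -> [-19, -39, -3, -35] -> -39
  [-14, -12, -28, 48, 3, 9, -4, 49, -1] -> [-1, 49, -4, 9, 3, 48, -28, -12, -14] -> [-1, 49, 9, 3] -> -1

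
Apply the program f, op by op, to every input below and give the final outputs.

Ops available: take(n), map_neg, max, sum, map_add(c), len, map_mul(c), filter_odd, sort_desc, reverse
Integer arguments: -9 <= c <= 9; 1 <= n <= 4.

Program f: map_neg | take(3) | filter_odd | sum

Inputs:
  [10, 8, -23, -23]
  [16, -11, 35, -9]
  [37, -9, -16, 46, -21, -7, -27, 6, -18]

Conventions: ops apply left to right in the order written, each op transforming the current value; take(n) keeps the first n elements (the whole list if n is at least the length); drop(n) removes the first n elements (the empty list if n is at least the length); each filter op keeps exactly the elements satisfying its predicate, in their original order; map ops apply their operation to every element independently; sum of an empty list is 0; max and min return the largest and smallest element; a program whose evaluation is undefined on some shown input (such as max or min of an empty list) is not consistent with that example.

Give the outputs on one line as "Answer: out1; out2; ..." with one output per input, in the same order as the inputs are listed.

Execution, op by op:
  [10, 8, -23, -23] -> [-10, -8, 23, 23] -> [-10, -8, 23] -> [23] -> 23
  [16, -11, 35, -9] -> [-16, 11, -35, 9] -> [-16, 11, -35] -> [11, -35] -> -24
  [37, -9, -16, 46, -21, -7, -27, 6, -18] -> [-37, 9, 16, -46, 21, 7, 27, -6, 18] -> [-37, 9, 16] -> [-37, 9] -> -28

23; -24; -28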